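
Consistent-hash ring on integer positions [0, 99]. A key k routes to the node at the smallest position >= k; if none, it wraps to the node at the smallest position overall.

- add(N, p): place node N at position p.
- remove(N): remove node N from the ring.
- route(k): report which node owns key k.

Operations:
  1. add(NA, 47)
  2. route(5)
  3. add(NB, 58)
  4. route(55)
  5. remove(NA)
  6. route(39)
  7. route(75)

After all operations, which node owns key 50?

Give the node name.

Op 1: add NA@47 -> ring=[47:NA]
Op 2: route key 5: smallest pos >= 5 is 47 -> NA
Op 3: add NB@58 -> ring=[47:NA,58:NB]
Op 4: route key 55: smallest pos >= 55 is 58 -> NB
Op 5: remove NA -> ring=[58:NB]
Op 6: route key 39: smallest pos >= 39 is 58 -> NB
Op 7: route key 75: none >= 75, wrap to smallest pos 58 -> NB
Final route key 50: smallest pos >= 50 is 58 -> NB

Answer: NB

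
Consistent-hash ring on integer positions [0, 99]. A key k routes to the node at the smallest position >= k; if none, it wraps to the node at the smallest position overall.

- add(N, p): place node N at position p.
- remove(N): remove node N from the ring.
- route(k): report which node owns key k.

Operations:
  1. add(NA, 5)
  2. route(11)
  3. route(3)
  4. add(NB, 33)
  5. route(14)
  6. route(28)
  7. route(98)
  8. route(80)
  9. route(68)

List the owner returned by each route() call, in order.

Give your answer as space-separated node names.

Answer: NA NA NB NB NA NA NA

Derivation:
Op 1: add NA@5 -> ring=[5:NA]
Op 2: route key 11: none >= 11, wrap to smallest pos 5 -> NA
Op 3: route key 3: smallest pos >= 3 is 5 -> NA
Op 4: add NB@33 -> ring=[5:NA,33:NB]
Op 5: route key 14: smallest pos >= 14 is 33 -> NB
Op 6: route key 28: smallest pos >= 28 is 33 -> NB
Op 7: route key 98: none >= 98, wrap to smallest pos 5 -> NA
Op 8: route key 80: none >= 80, wrap to smallest pos 5 -> NA
Op 9: route key 68: none >= 68, wrap to smallest pos 5 -> NA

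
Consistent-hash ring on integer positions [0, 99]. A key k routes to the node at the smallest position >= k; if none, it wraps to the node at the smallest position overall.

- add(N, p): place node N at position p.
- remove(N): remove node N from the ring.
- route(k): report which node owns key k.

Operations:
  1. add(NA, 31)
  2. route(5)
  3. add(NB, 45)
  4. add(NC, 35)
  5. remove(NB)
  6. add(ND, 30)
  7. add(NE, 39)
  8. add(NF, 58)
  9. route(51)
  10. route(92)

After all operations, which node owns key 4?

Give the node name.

Answer: ND

Derivation:
Op 1: add NA@31 -> ring=[31:NA]
Op 2: route key 5: smallest pos >= 5 is 31 -> NA
Op 3: add NB@45 -> ring=[31:NA,45:NB]
Op 4: add NC@35 -> ring=[31:NA,35:NC,45:NB]
Op 5: remove NB -> ring=[31:NA,35:NC]
Op 6: add ND@30 -> ring=[30:ND,31:NA,35:NC]
Op 7: add NE@39 -> ring=[30:ND,31:NA,35:NC,39:NE]
Op 8: add NF@58 -> ring=[30:ND,31:NA,35:NC,39:NE,58:NF]
Op 9: route key 51: smallest pos >= 51 is 58 -> NF
Op 10: route key 92: none >= 92, wrap to smallest pos 30 -> ND
Final route key 4: smallest pos >= 4 is 30 -> ND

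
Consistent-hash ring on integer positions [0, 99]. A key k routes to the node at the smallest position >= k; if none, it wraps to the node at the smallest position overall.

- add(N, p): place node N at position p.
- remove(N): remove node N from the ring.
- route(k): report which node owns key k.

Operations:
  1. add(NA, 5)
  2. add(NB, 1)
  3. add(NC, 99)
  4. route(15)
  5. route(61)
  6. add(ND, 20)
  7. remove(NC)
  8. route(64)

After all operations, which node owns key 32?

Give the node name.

Answer: NB

Derivation:
Op 1: add NA@5 -> ring=[5:NA]
Op 2: add NB@1 -> ring=[1:NB,5:NA]
Op 3: add NC@99 -> ring=[1:NB,5:NA,99:NC]
Op 4: route key 15: smallest pos >= 15 is 99 -> NC
Op 5: route key 61: smallest pos >= 61 is 99 -> NC
Op 6: add ND@20 -> ring=[1:NB,5:NA,20:ND,99:NC]
Op 7: remove NC -> ring=[1:NB,5:NA,20:ND]
Op 8: route key 64: none >= 64, wrap to smallest pos 1 -> NB
Final route key 32: none >= 32, wrap to smallest pos 1 -> NB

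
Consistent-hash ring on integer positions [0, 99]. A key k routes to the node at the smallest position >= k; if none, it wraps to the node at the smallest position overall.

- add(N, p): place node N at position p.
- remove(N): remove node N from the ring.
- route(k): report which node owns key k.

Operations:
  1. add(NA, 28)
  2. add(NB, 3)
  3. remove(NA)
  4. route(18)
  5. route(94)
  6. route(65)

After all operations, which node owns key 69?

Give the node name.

Answer: NB

Derivation:
Op 1: add NA@28 -> ring=[28:NA]
Op 2: add NB@3 -> ring=[3:NB,28:NA]
Op 3: remove NA -> ring=[3:NB]
Op 4: route key 18: none >= 18, wrap to smallest pos 3 -> NB
Op 5: route key 94: none >= 94, wrap to smallest pos 3 -> NB
Op 6: route key 65: none >= 65, wrap to smallest pos 3 -> NB
Final route key 69: none >= 69, wrap to smallest pos 3 -> NB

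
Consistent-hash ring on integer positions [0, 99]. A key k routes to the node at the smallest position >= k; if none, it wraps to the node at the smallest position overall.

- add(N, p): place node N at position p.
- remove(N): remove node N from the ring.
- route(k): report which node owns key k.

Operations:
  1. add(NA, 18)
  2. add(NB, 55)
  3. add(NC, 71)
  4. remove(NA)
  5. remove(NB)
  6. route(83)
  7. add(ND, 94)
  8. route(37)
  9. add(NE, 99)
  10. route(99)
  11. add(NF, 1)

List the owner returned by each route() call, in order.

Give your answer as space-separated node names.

Op 1: add NA@18 -> ring=[18:NA]
Op 2: add NB@55 -> ring=[18:NA,55:NB]
Op 3: add NC@71 -> ring=[18:NA,55:NB,71:NC]
Op 4: remove NA -> ring=[55:NB,71:NC]
Op 5: remove NB -> ring=[71:NC]
Op 6: route key 83: none >= 83, wrap to smallest pos 71 -> NC
Op 7: add ND@94 -> ring=[71:NC,94:ND]
Op 8: route key 37: smallest pos >= 37 is 71 -> NC
Op 9: add NE@99 -> ring=[71:NC,94:ND,99:NE]
Op 10: route key 99: smallest pos >= 99 is 99 -> NE
Op 11: add NF@1 -> ring=[1:NF,71:NC,94:ND,99:NE]

Answer: NC NC NE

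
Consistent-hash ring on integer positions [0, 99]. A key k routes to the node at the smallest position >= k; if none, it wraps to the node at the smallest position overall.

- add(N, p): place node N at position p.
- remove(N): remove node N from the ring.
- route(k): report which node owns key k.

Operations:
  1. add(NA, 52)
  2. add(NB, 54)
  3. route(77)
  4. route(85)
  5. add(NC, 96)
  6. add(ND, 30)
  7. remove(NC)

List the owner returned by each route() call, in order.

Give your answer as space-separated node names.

Answer: NA NA

Derivation:
Op 1: add NA@52 -> ring=[52:NA]
Op 2: add NB@54 -> ring=[52:NA,54:NB]
Op 3: route key 77: none >= 77, wrap to smallest pos 52 -> NA
Op 4: route key 85: none >= 85, wrap to smallest pos 52 -> NA
Op 5: add NC@96 -> ring=[52:NA,54:NB,96:NC]
Op 6: add ND@30 -> ring=[30:ND,52:NA,54:NB,96:NC]
Op 7: remove NC -> ring=[30:ND,52:NA,54:NB]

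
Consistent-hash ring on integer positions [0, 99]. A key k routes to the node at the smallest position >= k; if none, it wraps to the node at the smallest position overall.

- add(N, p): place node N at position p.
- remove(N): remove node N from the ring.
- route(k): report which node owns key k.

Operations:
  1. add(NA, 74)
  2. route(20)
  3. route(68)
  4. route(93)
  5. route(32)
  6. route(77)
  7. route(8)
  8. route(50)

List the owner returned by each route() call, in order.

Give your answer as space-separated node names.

Answer: NA NA NA NA NA NA NA

Derivation:
Op 1: add NA@74 -> ring=[74:NA]
Op 2: route key 20: smallest pos >= 20 is 74 -> NA
Op 3: route key 68: smallest pos >= 68 is 74 -> NA
Op 4: route key 93: none >= 93, wrap to smallest pos 74 -> NA
Op 5: route key 32: smallest pos >= 32 is 74 -> NA
Op 6: route key 77: none >= 77, wrap to smallest pos 74 -> NA
Op 7: route key 8: smallest pos >= 8 is 74 -> NA
Op 8: route key 50: smallest pos >= 50 is 74 -> NA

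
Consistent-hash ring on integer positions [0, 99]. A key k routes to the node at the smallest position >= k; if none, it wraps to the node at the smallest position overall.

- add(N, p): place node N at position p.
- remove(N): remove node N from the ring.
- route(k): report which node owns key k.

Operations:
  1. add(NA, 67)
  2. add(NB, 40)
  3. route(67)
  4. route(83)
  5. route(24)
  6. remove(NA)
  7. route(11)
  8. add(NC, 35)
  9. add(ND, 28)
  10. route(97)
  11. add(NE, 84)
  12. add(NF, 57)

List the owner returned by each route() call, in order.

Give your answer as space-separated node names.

Op 1: add NA@67 -> ring=[67:NA]
Op 2: add NB@40 -> ring=[40:NB,67:NA]
Op 3: route key 67: smallest pos >= 67 is 67 -> NA
Op 4: route key 83: none >= 83, wrap to smallest pos 40 -> NB
Op 5: route key 24: smallest pos >= 24 is 40 -> NB
Op 6: remove NA -> ring=[40:NB]
Op 7: route key 11: smallest pos >= 11 is 40 -> NB
Op 8: add NC@35 -> ring=[35:NC,40:NB]
Op 9: add ND@28 -> ring=[28:ND,35:NC,40:NB]
Op 10: route key 97: none >= 97, wrap to smallest pos 28 -> ND
Op 11: add NE@84 -> ring=[28:ND,35:NC,40:NB,84:NE]
Op 12: add NF@57 -> ring=[28:ND,35:NC,40:NB,57:NF,84:NE]

Answer: NA NB NB NB ND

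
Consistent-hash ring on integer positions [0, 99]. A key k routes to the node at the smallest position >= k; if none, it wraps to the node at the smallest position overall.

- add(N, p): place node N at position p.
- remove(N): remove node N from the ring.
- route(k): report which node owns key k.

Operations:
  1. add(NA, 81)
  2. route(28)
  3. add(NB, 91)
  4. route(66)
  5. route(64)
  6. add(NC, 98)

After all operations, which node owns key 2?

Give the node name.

Answer: NA

Derivation:
Op 1: add NA@81 -> ring=[81:NA]
Op 2: route key 28: smallest pos >= 28 is 81 -> NA
Op 3: add NB@91 -> ring=[81:NA,91:NB]
Op 4: route key 66: smallest pos >= 66 is 81 -> NA
Op 5: route key 64: smallest pos >= 64 is 81 -> NA
Op 6: add NC@98 -> ring=[81:NA,91:NB,98:NC]
Final route key 2: smallest pos >= 2 is 81 -> NA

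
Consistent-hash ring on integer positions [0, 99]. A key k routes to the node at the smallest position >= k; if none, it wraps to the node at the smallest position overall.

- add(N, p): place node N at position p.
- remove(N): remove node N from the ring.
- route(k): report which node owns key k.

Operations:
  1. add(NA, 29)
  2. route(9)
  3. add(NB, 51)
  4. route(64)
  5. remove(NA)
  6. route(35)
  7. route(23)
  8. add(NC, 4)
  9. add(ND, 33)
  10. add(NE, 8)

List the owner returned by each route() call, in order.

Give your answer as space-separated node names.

Op 1: add NA@29 -> ring=[29:NA]
Op 2: route key 9: smallest pos >= 9 is 29 -> NA
Op 3: add NB@51 -> ring=[29:NA,51:NB]
Op 4: route key 64: none >= 64, wrap to smallest pos 29 -> NA
Op 5: remove NA -> ring=[51:NB]
Op 6: route key 35: smallest pos >= 35 is 51 -> NB
Op 7: route key 23: smallest pos >= 23 is 51 -> NB
Op 8: add NC@4 -> ring=[4:NC,51:NB]
Op 9: add ND@33 -> ring=[4:NC,33:ND,51:NB]
Op 10: add NE@8 -> ring=[4:NC,8:NE,33:ND,51:NB]

Answer: NA NA NB NB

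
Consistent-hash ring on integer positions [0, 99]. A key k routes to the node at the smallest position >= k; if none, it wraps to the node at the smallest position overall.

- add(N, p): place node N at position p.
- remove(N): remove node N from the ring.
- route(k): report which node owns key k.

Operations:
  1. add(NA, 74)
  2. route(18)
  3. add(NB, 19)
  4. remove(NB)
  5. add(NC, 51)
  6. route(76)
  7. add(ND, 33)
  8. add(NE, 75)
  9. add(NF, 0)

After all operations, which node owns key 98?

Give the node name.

Answer: NF

Derivation:
Op 1: add NA@74 -> ring=[74:NA]
Op 2: route key 18: smallest pos >= 18 is 74 -> NA
Op 3: add NB@19 -> ring=[19:NB,74:NA]
Op 4: remove NB -> ring=[74:NA]
Op 5: add NC@51 -> ring=[51:NC,74:NA]
Op 6: route key 76: none >= 76, wrap to smallest pos 51 -> NC
Op 7: add ND@33 -> ring=[33:ND,51:NC,74:NA]
Op 8: add NE@75 -> ring=[33:ND,51:NC,74:NA,75:NE]
Op 9: add NF@0 -> ring=[0:NF,33:ND,51:NC,74:NA,75:NE]
Final route key 98: none >= 98, wrap to smallest pos 0 -> NF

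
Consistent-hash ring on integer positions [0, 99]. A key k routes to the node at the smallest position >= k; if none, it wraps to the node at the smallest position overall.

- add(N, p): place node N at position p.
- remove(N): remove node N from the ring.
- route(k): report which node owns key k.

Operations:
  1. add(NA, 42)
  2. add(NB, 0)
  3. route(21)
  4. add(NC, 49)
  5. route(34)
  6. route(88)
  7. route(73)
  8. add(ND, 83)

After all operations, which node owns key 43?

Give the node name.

Answer: NC

Derivation:
Op 1: add NA@42 -> ring=[42:NA]
Op 2: add NB@0 -> ring=[0:NB,42:NA]
Op 3: route key 21: smallest pos >= 21 is 42 -> NA
Op 4: add NC@49 -> ring=[0:NB,42:NA,49:NC]
Op 5: route key 34: smallest pos >= 34 is 42 -> NA
Op 6: route key 88: none >= 88, wrap to smallest pos 0 -> NB
Op 7: route key 73: none >= 73, wrap to smallest pos 0 -> NB
Op 8: add ND@83 -> ring=[0:NB,42:NA,49:NC,83:ND]
Final route key 43: smallest pos >= 43 is 49 -> NC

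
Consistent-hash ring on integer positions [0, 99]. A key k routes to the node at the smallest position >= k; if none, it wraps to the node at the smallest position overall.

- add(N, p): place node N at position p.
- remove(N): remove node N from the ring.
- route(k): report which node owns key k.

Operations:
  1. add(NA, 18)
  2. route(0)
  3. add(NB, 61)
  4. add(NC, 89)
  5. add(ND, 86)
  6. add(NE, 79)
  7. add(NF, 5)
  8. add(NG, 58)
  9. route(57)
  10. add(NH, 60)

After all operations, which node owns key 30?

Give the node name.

Answer: NG

Derivation:
Op 1: add NA@18 -> ring=[18:NA]
Op 2: route key 0: smallest pos >= 0 is 18 -> NA
Op 3: add NB@61 -> ring=[18:NA,61:NB]
Op 4: add NC@89 -> ring=[18:NA,61:NB,89:NC]
Op 5: add ND@86 -> ring=[18:NA,61:NB,86:ND,89:NC]
Op 6: add NE@79 -> ring=[18:NA,61:NB,79:NE,86:ND,89:NC]
Op 7: add NF@5 -> ring=[5:NF,18:NA,61:NB,79:NE,86:ND,89:NC]
Op 8: add NG@58 -> ring=[5:NF,18:NA,58:NG,61:NB,79:NE,86:ND,89:NC]
Op 9: route key 57: smallest pos >= 57 is 58 -> NG
Op 10: add NH@60 -> ring=[5:NF,18:NA,58:NG,60:NH,61:NB,79:NE,86:ND,89:NC]
Final route key 30: smallest pos >= 30 is 58 -> NG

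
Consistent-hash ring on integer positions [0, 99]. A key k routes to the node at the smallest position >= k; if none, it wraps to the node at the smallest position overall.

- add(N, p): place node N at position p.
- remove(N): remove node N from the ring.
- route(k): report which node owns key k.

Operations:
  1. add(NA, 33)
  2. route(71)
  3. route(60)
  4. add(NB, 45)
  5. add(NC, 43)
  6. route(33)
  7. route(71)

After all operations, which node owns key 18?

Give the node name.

Op 1: add NA@33 -> ring=[33:NA]
Op 2: route key 71: none >= 71, wrap to smallest pos 33 -> NA
Op 3: route key 60: none >= 60, wrap to smallest pos 33 -> NA
Op 4: add NB@45 -> ring=[33:NA,45:NB]
Op 5: add NC@43 -> ring=[33:NA,43:NC,45:NB]
Op 6: route key 33: smallest pos >= 33 is 33 -> NA
Op 7: route key 71: none >= 71, wrap to smallest pos 33 -> NA
Final route key 18: smallest pos >= 18 is 33 -> NA

Answer: NA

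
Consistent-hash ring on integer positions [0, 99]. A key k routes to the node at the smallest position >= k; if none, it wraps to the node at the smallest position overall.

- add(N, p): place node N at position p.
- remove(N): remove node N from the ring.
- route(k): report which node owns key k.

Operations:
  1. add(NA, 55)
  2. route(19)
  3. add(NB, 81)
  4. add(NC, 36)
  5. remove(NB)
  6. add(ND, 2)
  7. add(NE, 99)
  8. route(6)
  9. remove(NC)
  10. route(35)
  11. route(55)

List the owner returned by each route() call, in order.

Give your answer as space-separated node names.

Answer: NA NC NA NA

Derivation:
Op 1: add NA@55 -> ring=[55:NA]
Op 2: route key 19: smallest pos >= 19 is 55 -> NA
Op 3: add NB@81 -> ring=[55:NA,81:NB]
Op 4: add NC@36 -> ring=[36:NC,55:NA,81:NB]
Op 5: remove NB -> ring=[36:NC,55:NA]
Op 6: add ND@2 -> ring=[2:ND,36:NC,55:NA]
Op 7: add NE@99 -> ring=[2:ND,36:NC,55:NA,99:NE]
Op 8: route key 6: smallest pos >= 6 is 36 -> NC
Op 9: remove NC -> ring=[2:ND,55:NA,99:NE]
Op 10: route key 35: smallest pos >= 35 is 55 -> NA
Op 11: route key 55: smallest pos >= 55 is 55 -> NA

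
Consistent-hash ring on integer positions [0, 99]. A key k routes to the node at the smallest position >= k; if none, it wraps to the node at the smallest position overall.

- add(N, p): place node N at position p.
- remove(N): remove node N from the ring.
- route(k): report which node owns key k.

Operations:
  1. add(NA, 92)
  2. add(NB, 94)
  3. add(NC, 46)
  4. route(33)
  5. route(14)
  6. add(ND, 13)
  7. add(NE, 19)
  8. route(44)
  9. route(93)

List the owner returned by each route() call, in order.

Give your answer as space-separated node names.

Answer: NC NC NC NB

Derivation:
Op 1: add NA@92 -> ring=[92:NA]
Op 2: add NB@94 -> ring=[92:NA,94:NB]
Op 3: add NC@46 -> ring=[46:NC,92:NA,94:NB]
Op 4: route key 33: smallest pos >= 33 is 46 -> NC
Op 5: route key 14: smallest pos >= 14 is 46 -> NC
Op 6: add ND@13 -> ring=[13:ND,46:NC,92:NA,94:NB]
Op 7: add NE@19 -> ring=[13:ND,19:NE,46:NC,92:NA,94:NB]
Op 8: route key 44: smallest pos >= 44 is 46 -> NC
Op 9: route key 93: smallest pos >= 93 is 94 -> NB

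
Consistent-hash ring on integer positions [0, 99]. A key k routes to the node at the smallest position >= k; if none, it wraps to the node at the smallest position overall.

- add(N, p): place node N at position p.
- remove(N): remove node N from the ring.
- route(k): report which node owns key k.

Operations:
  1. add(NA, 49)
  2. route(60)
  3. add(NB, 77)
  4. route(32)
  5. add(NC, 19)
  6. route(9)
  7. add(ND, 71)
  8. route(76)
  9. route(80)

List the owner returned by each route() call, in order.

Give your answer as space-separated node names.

Answer: NA NA NC NB NC

Derivation:
Op 1: add NA@49 -> ring=[49:NA]
Op 2: route key 60: none >= 60, wrap to smallest pos 49 -> NA
Op 3: add NB@77 -> ring=[49:NA,77:NB]
Op 4: route key 32: smallest pos >= 32 is 49 -> NA
Op 5: add NC@19 -> ring=[19:NC,49:NA,77:NB]
Op 6: route key 9: smallest pos >= 9 is 19 -> NC
Op 7: add ND@71 -> ring=[19:NC,49:NA,71:ND,77:NB]
Op 8: route key 76: smallest pos >= 76 is 77 -> NB
Op 9: route key 80: none >= 80, wrap to smallest pos 19 -> NC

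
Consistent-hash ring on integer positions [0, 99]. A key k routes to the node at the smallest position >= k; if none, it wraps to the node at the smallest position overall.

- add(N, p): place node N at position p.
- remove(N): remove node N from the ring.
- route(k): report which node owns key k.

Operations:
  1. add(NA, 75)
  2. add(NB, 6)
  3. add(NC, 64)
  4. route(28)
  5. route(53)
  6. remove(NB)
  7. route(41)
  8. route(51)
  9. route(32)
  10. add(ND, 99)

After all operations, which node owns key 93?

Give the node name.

Op 1: add NA@75 -> ring=[75:NA]
Op 2: add NB@6 -> ring=[6:NB,75:NA]
Op 3: add NC@64 -> ring=[6:NB,64:NC,75:NA]
Op 4: route key 28: smallest pos >= 28 is 64 -> NC
Op 5: route key 53: smallest pos >= 53 is 64 -> NC
Op 6: remove NB -> ring=[64:NC,75:NA]
Op 7: route key 41: smallest pos >= 41 is 64 -> NC
Op 8: route key 51: smallest pos >= 51 is 64 -> NC
Op 9: route key 32: smallest pos >= 32 is 64 -> NC
Op 10: add ND@99 -> ring=[64:NC,75:NA,99:ND]
Final route key 93: smallest pos >= 93 is 99 -> ND

Answer: ND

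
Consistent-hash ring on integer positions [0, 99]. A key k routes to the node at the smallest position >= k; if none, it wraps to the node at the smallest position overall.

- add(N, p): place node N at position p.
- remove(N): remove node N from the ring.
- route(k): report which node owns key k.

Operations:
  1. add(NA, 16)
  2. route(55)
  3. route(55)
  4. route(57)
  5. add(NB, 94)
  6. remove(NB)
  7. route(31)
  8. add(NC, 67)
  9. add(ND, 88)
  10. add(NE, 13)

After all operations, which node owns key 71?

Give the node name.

Op 1: add NA@16 -> ring=[16:NA]
Op 2: route key 55: none >= 55, wrap to smallest pos 16 -> NA
Op 3: route key 55: none >= 55, wrap to smallest pos 16 -> NA
Op 4: route key 57: none >= 57, wrap to smallest pos 16 -> NA
Op 5: add NB@94 -> ring=[16:NA,94:NB]
Op 6: remove NB -> ring=[16:NA]
Op 7: route key 31: none >= 31, wrap to smallest pos 16 -> NA
Op 8: add NC@67 -> ring=[16:NA,67:NC]
Op 9: add ND@88 -> ring=[16:NA,67:NC,88:ND]
Op 10: add NE@13 -> ring=[13:NE,16:NA,67:NC,88:ND]
Final route key 71: smallest pos >= 71 is 88 -> ND

Answer: ND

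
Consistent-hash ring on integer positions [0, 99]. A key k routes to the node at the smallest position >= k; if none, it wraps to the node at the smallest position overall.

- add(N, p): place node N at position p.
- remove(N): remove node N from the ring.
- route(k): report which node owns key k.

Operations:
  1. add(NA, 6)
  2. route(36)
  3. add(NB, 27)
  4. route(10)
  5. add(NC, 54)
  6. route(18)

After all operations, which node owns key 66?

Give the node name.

Answer: NA

Derivation:
Op 1: add NA@6 -> ring=[6:NA]
Op 2: route key 36: none >= 36, wrap to smallest pos 6 -> NA
Op 3: add NB@27 -> ring=[6:NA,27:NB]
Op 4: route key 10: smallest pos >= 10 is 27 -> NB
Op 5: add NC@54 -> ring=[6:NA,27:NB,54:NC]
Op 6: route key 18: smallest pos >= 18 is 27 -> NB
Final route key 66: none >= 66, wrap to smallest pos 6 -> NA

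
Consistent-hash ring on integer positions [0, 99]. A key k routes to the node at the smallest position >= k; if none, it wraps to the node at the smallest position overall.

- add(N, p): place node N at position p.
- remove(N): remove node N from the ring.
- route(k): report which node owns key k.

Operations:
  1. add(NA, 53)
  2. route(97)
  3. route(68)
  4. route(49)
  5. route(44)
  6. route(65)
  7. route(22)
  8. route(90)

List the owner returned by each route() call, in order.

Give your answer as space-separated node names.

Op 1: add NA@53 -> ring=[53:NA]
Op 2: route key 97: none >= 97, wrap to smallest pos 53 -> NA
Op 3: route key 68: none >= 68, wrap to smallest pos 53 -> NA
Op 4: route key 49: smallest pos >= 49 is 53 -> NA
Op 5: route key 44: smallest pos >= 44 is 53 -> NA
Op 6: route key 65: none >= 65, wrap to smallest pos 53 -> NA
Op 7: route key 22: smallest pos >= 22 is 53 -> NA
Op 8: route key 90: none >= 90, wrap to smallest pos 53 -> NA

Answer: NA NA NA NA NA NA NA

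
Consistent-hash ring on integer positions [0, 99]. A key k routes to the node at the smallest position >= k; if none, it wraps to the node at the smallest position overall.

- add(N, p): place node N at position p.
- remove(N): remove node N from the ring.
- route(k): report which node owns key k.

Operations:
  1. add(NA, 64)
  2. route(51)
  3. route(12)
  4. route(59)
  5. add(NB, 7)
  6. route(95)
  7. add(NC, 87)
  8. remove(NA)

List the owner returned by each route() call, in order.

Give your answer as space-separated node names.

Answer: NA NA NA NB

Derivation:
Op 1: add NA@64 -> ring=[64:NA]
Op 2: route key 51: smallest pos >= 51 is 64 -> NA
Op 3: route key 12: smallest pos >= 12 is 64 -> NA
Op 4: route key 59: smallest pos >= 59 is 64 -> NA
Op 5: add NB@7 -> ring=[7:NB,64:NA]
Op 6: route key 95: none >= 95, wrap to smallest pos 7 -> NB
Op 7: add NC@87 -> ring=[7:NB,64:NA,87:NC]
Op 8: remove NA -> ring=[7:NB,87:NC]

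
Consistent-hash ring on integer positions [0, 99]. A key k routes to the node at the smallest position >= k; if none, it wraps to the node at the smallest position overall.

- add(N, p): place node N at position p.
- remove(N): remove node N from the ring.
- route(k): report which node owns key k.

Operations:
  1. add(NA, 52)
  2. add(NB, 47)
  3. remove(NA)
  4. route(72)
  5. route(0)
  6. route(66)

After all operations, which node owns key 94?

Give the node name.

Answer: NB

Derivation:
Op 1: add NA@52 -> ring=[52:NA]
Op 2: add NB@47 -> ring=[47:NB,52:NA]
Op 3: remove NA -> ring=[47:NB]
Op 4: route key 72: none >= 72, wrap to smallest pos 47 -> NB
Op 5: route key 0: smallest pos >= 0 is 47 -> NB
Op 6: route key 66: none >= 66, wrap to smallest pos 47 -> NB
Final route key 94: none >= 94, wrap to smallest pos 47 -> NB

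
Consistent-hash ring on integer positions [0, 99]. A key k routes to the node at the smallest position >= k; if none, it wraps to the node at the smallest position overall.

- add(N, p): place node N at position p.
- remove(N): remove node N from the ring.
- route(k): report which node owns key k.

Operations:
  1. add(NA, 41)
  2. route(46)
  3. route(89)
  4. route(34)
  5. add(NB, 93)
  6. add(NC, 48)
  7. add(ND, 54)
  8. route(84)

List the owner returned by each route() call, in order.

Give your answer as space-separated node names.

Answer: NA NA NA NB

Derivation:
Op 1: add NA@41 -> ring=[41:NA]
Op 2: route key 46: none >= 46, wrap to smallest pos 41 -> NA
Op 3: route key 89: none >= 89, wrap to smallest pos 41 -> NA
Op 4: route key 34: smallest pos >= 34 is 41 -> NA
Op 5: add NB@93 -> ring=[41:NA,93:NB]
Op 6: add NC@48 -> ring=[41:NA,48:NC,93:NB]
Op 7: add ND@54 -> ring=[41:NA,48:NC,54:ND,93:NB]
Op 8: route key 84: smallest pos >= 84 is 93 -> NB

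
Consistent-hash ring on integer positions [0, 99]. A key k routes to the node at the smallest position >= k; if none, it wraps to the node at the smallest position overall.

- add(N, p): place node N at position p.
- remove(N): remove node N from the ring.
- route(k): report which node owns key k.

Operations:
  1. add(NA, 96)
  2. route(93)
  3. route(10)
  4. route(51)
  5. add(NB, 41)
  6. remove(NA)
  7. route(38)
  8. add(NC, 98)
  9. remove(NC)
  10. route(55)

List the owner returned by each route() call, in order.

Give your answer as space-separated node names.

Answer: NA NA NA NB NB

Derivation:
Op 1: add NA@96 -> ring=[96:NA]
Op 2: route key 93: smallest pos >= 93 is 96 -> NA
Op 3: route key 10: smallest pos >= 10 is 96 -> NA
Op 4: route key 51: smallest pos >= 51 is 96 -> NA
Op 5: add NB@41 -> ring=[41:NB,96:NA]
Op 6: remove NA -> ring=[41:NB]
Op 7: route key 38: smallest pos >= 38 is 41 -> NB
Op 8: add NC@98 -> ring=[41:NB,98:NC]
Op 9: remove NC -> ring=[41:NB]
Op 10: route key 55: none >= 55, wrap to smallest pos 41 -> NB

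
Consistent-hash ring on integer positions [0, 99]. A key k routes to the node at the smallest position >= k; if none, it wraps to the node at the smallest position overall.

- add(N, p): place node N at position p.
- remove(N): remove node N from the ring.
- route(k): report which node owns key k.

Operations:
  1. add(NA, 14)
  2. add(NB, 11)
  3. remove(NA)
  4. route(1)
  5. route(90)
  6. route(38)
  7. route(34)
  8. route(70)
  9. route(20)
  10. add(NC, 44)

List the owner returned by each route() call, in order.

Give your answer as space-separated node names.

Answer: NB NB NB NB NB NB

Derivation:
Op 1: add NA@14 -> ring=[14:NA]
Op 2: add NB@11 -> ring=[11:NB,14:NA]
Op 3: remove NA -> ring=[11:NB]
Op 4: route key 1: smallest pos >= 1 is 11 -> NB
Op 5: route key 90: none >= 90, wrap to smallest pos 11 -> NB
Op 6: route key 38: none >= 38, wrap to smallest pos 11 -> NB
Op 7: route key 34: none >= 34, wrap to smallest pos 11 -> NB
Op 8: route key 70: none >= 70, wrap to smallest pos 11 -> NB
Op 9: route key 20: none >= 20, wrap to smallest pos 11 -> NB
Op 10: add NC@44 -> ring=[11:NB,44:NC]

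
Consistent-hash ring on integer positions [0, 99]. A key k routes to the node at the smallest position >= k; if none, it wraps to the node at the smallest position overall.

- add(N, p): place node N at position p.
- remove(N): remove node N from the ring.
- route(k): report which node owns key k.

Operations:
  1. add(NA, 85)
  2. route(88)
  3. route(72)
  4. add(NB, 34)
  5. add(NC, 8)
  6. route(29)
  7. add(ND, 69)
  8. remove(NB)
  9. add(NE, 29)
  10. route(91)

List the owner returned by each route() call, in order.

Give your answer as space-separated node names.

Op 1: add NA@85 -> ring=[85:NA]
Op 2: route key 88: none >= 88, wrap to smallest pos 85 -> NA
Op 3: route key 72: smallest pos >= 72 is 85 -> NA
Op 4: add NB@34 -> ring=[34:NB,85:NA]
Op 5: add NC@8 -> ring=[8:NC,34:NB,85:NA]
Op 6: route key 29: smallest pos >= 29 is 34 -> NB
Op 7: add ND@69 -> ring=[8:NC,34:NB,69:ND,85:NA]
Op 8: remove NB -> ring=[8:NC,69:ND,85:NA]
Op 9: add NE@29 -> ring=[8:NC,29:NE,69:ND,85:NA]
Op 10: route key 91: none >= 91, wrap to smallest pos 8 -> NC

Answer: NA NA NB NC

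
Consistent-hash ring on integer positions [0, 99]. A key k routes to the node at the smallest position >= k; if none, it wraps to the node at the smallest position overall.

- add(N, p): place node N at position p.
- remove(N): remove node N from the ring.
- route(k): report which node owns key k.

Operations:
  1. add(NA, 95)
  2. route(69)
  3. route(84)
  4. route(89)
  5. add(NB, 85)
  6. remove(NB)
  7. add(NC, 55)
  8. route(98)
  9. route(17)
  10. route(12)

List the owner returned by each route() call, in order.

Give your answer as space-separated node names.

Answer: NA NA NA NC NC NC

Derivation:
Op 1: add NA@95 -> ring=[95:NA]
Op 2: route key 69: smallest pos >= 69 is 95 -> NA
Op 3: route key 84: smallest pos >= 84 is 95 -> NA
Op 4: route key 89: smallest pos >= 89 is 95 -> NA
Op 5: add NB@85 -> ring=[85:NB,95:NA]
Op 6: remove NB -> ring=[95:NA]
Op 7: add NC@55 -> ring=[55:NC,95:NA]
Op 8: route key 98: none >= 98, wrap to smallest pos 55 -> NC
Op 9: route key 17: smallest pos >= 17 is 55 -> NC
Op 10: route key 12: smallest pos >= 12 is 55 -> NC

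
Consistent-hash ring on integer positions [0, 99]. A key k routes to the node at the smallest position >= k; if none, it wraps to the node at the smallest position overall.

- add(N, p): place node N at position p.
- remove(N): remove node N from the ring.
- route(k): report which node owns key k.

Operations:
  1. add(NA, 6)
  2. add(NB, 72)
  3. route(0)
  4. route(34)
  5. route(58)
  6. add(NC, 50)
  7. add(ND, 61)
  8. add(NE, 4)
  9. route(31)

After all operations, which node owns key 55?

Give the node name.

Op 1: add NA@6 -> ring=[6:NA]
Op 2: add NB@72 -> ring=[6:NA,72:NB]
Op 3: route key 0: smallest pos >= 0 is 6 -> NA
Op 4: route key 34: smallest pos >= 34 is 72 -> NB
Op 5: route key 58: smallest pos >= 58 is 72 -> NB
Op 6: add NC@50 -> ring=[6:NA,50:NC,72:NB]
Op 7: add ND@61 -> ring=[6:NA,50:NC,61:ND,72:NB]
Op 8: add NE@4 -> ring=[4:NE,6:NA,50:NC,61:ND,72:NB]
Op 9: route key 31: smallest pos >= 31 is 50 -> NC
Final route key 55: smallest pos >= 55 is 61 -> ND

Answer: ND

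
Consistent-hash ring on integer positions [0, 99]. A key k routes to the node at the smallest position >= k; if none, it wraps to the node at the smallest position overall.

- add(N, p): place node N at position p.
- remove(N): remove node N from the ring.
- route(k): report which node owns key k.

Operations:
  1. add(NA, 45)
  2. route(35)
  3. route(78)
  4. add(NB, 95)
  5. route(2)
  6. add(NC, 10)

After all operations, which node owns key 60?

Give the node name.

Answer: NB

Derivation:
Op 1: add NA@45 -> ring=[45:NA]
Op 2: route key 35: smallest pos >= 35 is 45 -> NA
Op 3: route key 78: none >= 78, wrap to smallest pos 45 -> NA
Op 4: add NB@95 -> ring=[45:NA,95:NB]
Op 5: route key 2: smallest pos >= 2 is 45 -> NA
Op 6: add NC@10 -> ring=[10:NC,45:NA,95:NB]
Final route key 60: smallest pos >= 60 is 95 -> NB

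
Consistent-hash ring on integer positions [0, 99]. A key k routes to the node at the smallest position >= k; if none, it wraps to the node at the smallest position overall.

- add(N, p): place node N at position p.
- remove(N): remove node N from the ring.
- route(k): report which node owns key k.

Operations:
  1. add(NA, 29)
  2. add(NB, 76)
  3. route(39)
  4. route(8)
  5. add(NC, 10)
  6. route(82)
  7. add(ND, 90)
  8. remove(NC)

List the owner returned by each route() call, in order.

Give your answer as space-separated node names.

Op 1: add NA@29 -> ring=[29:NA]
Op 2: add NB@76 -> ring=[29:NA,76:NB]
Op 3: route key 39: smallest pos >= 39 is 76 -> NB
Op 4: route key 8: smallest pos >= 8 is 29 -> NA
Op 5: add NC@10 -> ring=[10:NC,29:NA,76:NB]
Op 6: route key 82: none >= 82, wrap to smallest pos 10 -> NC
Op 7: add ND@90 -> ring=[10:NC,29:NA,76:NB,90:ND]
Op 8: remove NC -> ring=[29:NA,76:NB,90:ND]

Answer: NB NA NC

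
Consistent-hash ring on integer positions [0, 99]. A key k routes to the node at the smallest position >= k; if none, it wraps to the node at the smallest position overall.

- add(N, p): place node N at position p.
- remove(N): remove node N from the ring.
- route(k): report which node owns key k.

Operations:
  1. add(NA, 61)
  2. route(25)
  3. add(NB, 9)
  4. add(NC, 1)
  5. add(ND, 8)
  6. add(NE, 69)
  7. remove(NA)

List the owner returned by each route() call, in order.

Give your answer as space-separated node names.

Answer: NA

Derivation:
Op 1: add NA@61 -> ring=[61:NA]
Op 2: route key 25: smallest pos >= 25 is 61 -> NA
Op 3: add NB@9 -> ring=[9:NB,61:NA]
Op 4: add NC@1 -> ring=[1:NC,9:NB,61:NA]
Op 5: add ND@8 -> ring=[1:NC,8:ND,9:NB,61:NA]
Op 6: add NE@69 -> ring=[1:NC,8:ND,9:NB,61:NA,69:NE]
Op 7: remove NA -> ring=[1:NC,8:ND,9:NB,69:NE]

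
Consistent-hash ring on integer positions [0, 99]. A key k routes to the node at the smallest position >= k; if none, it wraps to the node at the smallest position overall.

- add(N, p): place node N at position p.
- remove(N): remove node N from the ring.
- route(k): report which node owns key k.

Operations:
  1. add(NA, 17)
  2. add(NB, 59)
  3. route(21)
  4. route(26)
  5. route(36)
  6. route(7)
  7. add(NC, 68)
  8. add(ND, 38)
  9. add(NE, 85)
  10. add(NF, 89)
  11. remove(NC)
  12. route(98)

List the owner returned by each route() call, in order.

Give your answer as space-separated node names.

Answer: NB NB NB NA NA

Derivation:
Op 1: add NA@17 -> ring=[17:NA]
Op 2: add NB@59 -> ring=[17:NA,59:NB]
Op 3: route key 21: smallest pos >= 21 is 59 -> NB
Op 4: route key 26: smallest pos >= 26 is 59 -> NB
Op 5: route key 36: smallest pos >= 36 is 59 -> NB
Op 6: route key 7: smallest pos >= 7 is 17 -> NA
Op 7: add NC@68 -> ring=[17:NA,59:NB,68:NC]
Op 8: add ND@38 -> ring=[17:NA,38:ND,59:NB,68:NC]
Op 9: add NE@85 -> ring=[17:NA,38:ND,59:NB,68:NC,85:NE]
Op 10: add NF@89 -> ring=[17:NA,38:ND,59:NB,68:NC,85:NE,89:NF]
Op 11: remove NC -> ring=[17:NA,38:ND,59:NB,85:NE,89:NF]
Op 12: route key 98: none >= 98, wrap to smallest pos 17 -> NA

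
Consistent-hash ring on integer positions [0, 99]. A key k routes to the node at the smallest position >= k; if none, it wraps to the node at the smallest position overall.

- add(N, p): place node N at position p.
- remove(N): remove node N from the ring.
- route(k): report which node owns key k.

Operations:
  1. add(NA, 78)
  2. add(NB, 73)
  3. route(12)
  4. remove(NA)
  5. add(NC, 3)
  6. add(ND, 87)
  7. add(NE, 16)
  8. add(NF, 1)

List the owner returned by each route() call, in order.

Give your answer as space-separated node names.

Op 1: add NA@78 -> ring=[78:NA]
Op 2: add NB@73 -> ring=[73:NB,78:NA]
Op 3: route key 12: smallest pos >= 12 is 73 -> NB
Op 4: remove NA -> ring=[73:NB]
Op 5: add NC@3 -> ring=[3:NC,73:NB]
Op 6: add ND@87 -> ring=[3:NC,73:NB,87:ND]
Op 7: add NE@16 -> ring=[3:NC,16:NE,73:NB,87:ND]
Op 8: add NF@1 -> ring=[1:NF,3:NC,16:NE,73:NB,87:ND]

Answer: NB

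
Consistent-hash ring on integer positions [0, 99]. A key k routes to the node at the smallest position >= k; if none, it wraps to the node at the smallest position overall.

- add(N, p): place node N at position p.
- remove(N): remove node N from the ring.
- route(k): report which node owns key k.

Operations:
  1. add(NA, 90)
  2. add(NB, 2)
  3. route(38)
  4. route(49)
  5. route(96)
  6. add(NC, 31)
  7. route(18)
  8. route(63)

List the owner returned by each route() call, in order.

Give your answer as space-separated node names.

Op 1: add NA@90 -> ring=[90:NA]
Op 2: add NB@2 -> ring=[2:NB,90:NA]
Op 3: route key 38: smallest pos >= 38 is 90 -> NA
Op 4: route key 49: smallest pos >= 49 is 90 -> NA
Op 5: route key 96: none >= 96, wrap to smallest pos 2 -> NB
Op 6: add NC@31 -> ring=[2:NB,31:NC,90:NA]
Op 7: route key 18: smallest pos >= 18 is 31 -> NC
Op 8: route key 63: smallest pos >= 63 is 90 -> NA

Answer: NA NA NB NC NA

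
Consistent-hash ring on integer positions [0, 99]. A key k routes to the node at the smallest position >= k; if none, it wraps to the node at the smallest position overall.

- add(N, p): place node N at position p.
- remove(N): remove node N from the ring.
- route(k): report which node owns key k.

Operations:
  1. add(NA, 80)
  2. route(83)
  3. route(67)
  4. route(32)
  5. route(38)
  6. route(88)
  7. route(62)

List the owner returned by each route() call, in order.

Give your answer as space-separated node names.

Answer: NA NA NA NA NA NA

Derivation:
Op 1: add NA@80 -> ring=[80:NA]
Op 2: route key 83: none >= 83, wrap to smallest pos 80 -> NA
Op 3: route key 67: smallest pos >= 67 is 80 -> NA
Op 4: route key 32: smallest pos >= 32 is 80 -> NA
Op 5: route key 38: smallest pos >= 38 is 80 -> NA
Op 6: route key 88: none >= 88, wrap to smallest pos 80 -> NA
Op 7: route key 62: smallest pos >= 62 is 80 -> NA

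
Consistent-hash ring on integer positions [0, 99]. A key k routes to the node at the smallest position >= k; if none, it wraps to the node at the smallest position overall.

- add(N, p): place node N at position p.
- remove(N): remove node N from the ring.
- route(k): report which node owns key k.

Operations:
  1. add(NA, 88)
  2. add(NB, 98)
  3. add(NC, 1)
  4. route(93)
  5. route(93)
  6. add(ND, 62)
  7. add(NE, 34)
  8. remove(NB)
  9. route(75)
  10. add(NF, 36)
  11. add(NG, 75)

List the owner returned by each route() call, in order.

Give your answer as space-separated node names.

Op 1: add NA@88 -> ring=[88:NA]
Op 2: add NB@98 -> ring=[88:NA,98:NB]
Op 3: add NC@1 -> ring=[1:NC,88:NA,98:NB]
Op 4: route key 93: smallest pos >= 93 is 98 -> NB
Op 5: route key 93: smallest pos >= 93 is 98 -> NB
Op 6: add ND@62 -> ring=[1:NC,62:ND,88:NA,98:NB]
Op 7: add NE@34 -> ring=[1:NC,34:NE,62:ND,88:NA,98:NB]
Op 8: remove NB -> ring=[1:NC,34:NE,62:ND,88:NA]
Op 9: route key 75: smallest pos >= 75 is 88 -> NA
Op 10: add NF@36 -> ring=[1:NC,34:NE,36:NF,62:ND,88:NA]
Op 11: add NG@75 -> ring=[1:NC,34:NE,36:NF,62:ND,75:NG,88:NA]

Answer: NB NB NA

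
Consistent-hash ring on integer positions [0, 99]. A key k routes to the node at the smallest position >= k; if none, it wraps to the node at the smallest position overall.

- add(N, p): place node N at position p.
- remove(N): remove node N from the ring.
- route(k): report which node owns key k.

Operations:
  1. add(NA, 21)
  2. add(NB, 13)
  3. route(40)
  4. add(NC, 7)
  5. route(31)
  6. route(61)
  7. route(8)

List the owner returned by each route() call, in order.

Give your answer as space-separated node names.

Answer: NB NC NC NB

Derivation:
Op 1: add NA@21 -> ring=[21:NA]
Op 2: add NB@13 -> ring=[13:NB,21:NA]
Op 3: route key 40: none >= 40, wrap to smallest pos 13 -> NB
Op 4: add NC@7 -> ring=[7:NC,13:NB,21:NA]
Op 5: route key 31: none >= 31, wrap to smallest pos 7 -> NC
Op 6: route key 61: none >= 61, wrap to smallest pos 7 -> NC
Op 7: route key 8: smallest pos >= 8 is 13 -> NB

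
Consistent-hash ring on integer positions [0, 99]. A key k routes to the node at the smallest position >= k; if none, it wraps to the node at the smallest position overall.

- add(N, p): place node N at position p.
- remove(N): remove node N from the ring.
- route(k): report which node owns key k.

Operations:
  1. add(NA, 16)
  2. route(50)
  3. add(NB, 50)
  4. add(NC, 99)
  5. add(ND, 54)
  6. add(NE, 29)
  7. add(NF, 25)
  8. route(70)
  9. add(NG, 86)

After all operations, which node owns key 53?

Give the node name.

Op 1: add NA@16 -> ring=[16:NA]
Op 2: route key 50: none >= 50, wrap to smallest pos 16 -> NA
Op 3: add NB@50 -> ring=[16:NA,50:NB]
Op 4: add NC@99 -> ring=[16:NA,50:NB,99:NC]
Op 5: add ND@54 -> ring=[16:NA,50:NB,54:ND,99:NC]
Op 6: add NE@29 -> ring=[16:NA,29:NE,50:NB,54:ND,99:NC]
Op 7: add NF@25 -> ring=[16:NA,25:NF,29:NE,50:NB,54:ND,99:NC]
Op 8: route key 70: smallest pos >= 70 is 99 -> NC
Op 9: add NG@86 -> ring=[16:NA,25:NF,29:NE,50:NB,54:ND,86:NG,99:NC]
Final route key 53: smallest pos >= 53 is 54 -> ND

Answer: ND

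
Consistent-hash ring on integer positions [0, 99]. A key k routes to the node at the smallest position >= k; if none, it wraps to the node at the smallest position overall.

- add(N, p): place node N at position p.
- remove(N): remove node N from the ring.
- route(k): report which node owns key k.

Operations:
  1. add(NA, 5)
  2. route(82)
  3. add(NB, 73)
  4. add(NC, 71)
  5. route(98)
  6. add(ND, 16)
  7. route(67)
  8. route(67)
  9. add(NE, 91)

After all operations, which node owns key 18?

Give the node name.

Answer: NC

Derivation:
Op 1: add NA@5 -> ring=[5:NA]
Op 2: route key 82: none >= 82, wrap to smallest pos 5 -> NA
Op 3: add NB@73 -> ring=[5:NA,73:NB]
Op 4: add NC@71 -> ring=[5:NA,71:NC,73:NB]
Op 5: route key 98: none >= 98, wrap to smallest pos 5 -> NA
Op 6: add ND@16 -> ring=[5:NA,16:ND,71:NC,73:NB]
Op 7: route key 67: smallest pos >= 67 is 71 -> NC
Op 8: route key 67: smallest pos >= 67 is 71 -> NC
Op 9: add NE@91 -> ring=[5:NA,16:ND,71:NC,73:NB,91:NE]
Final route key 18: smallest pos >= 18 is 71 -> NC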